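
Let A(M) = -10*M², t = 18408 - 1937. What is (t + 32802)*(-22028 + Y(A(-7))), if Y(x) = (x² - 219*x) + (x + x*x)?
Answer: 27838850816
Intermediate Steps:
t = 16471
Y(x) = -218*x + 2*x² (Y(x) = (x² - 219*x) + (x + x²) = -218*x + 2*x²)
(t + 32802)*(-22028 + Y(A(-7))) = (16471 + 32802)*(-22028 + 2*(-10*(-7)²)*(-109 - 10*(-7)²)) = 49273*(-22028 + 2*(-10*49)*(-109 - 10*49)) = 49273*(-22028 + 2*(-490)*(-109 - 490)) = 49273*(-22028 + 2*(-490)*(-599)) = 49273*(-22028 + 587020) = 49273*564992 = 27838850816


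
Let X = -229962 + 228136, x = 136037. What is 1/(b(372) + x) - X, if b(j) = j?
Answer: 249082835/136409 ≈ 1826.0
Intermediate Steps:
X = -1826
1/(b(372) + x) - X = 1/(372 + 136037) - 1*(-1826) = 1/136409 + 1826 = 249082835/136409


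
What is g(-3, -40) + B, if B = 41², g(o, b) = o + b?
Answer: 1638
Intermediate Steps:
g(o, b) = b + o
B = 1681
g(-3, -40) + B = (-40 - 3) + 1681 = -43 + 1681 = 1638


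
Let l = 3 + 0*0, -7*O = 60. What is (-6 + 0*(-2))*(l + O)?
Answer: 234/7 ≈ 33.429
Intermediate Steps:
O = -60/7 (O = -1/7*60 = -60/7 ≈ -8.5714)
l = 3 (l = 3 + 0 = 3)
(-6 + 0*(-2))*(l + O) = (-6 + 0*(-2))*(3 - 60/7) = (-6 + 0)*(-39/7) = -6*(-39/7) = 234/7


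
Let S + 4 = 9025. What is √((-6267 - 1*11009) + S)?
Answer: I*√8255 ≈ 90.857*I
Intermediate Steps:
S = 9021 (S = -4 + 9025 = 9021)
√((-6267 - 1*11009) + S) = √((-6267 - 1*11009) + 9021) = √((-6267 - 11009) + 9021) = √(-17276 + 9021) = √(-8255) = I*√8255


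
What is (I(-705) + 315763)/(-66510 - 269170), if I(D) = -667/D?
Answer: -111306791/118327200 ≈ -0.94067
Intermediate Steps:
(I(-705) + 315763)/(-66510 - 269170) = (-667/(-705) + 315763)/(-66510 - 269170) = (-667*(-1/705) + 315763)/(-335680) = (667/705 + 315763)*(-1/335680) = (222613582/705)*(-1/335680) = -111306791/118327200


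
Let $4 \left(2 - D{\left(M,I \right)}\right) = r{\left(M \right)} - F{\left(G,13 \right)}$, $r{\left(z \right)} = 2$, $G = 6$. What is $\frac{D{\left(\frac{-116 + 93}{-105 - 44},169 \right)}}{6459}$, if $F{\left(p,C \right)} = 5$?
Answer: $\frac{11}{25836} \approx 0.00042576$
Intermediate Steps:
$D{\left(M,I \right)} = \frac{11}{4}$ ($D{\left(M,I \right)} = 2 - \frac{2 - 5}{4} = 2 - - \frac{3}{4} = 2 + \frac{3}{4} = \frac{11}{4}$)
$\frac{D{\left(\frac{-116 + 93}{-105 - 44},169 \right)}}{6459} = \frac{11}{4 \cdot 6459} = \frac{11}{4} \cdot \frac{1}{6459} = \frac{11}{25836}$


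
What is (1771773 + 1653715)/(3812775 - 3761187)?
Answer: 856372/12897 ≈ 66.401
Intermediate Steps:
(1771773 + 1653715)/(3812775 - 3761187) = 3425488/51588 = 3425488*(1/51588) = 856372/12897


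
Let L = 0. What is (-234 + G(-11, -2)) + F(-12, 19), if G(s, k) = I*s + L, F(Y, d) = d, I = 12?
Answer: -347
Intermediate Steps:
G(s, k) = 12*s (G(s, k) = 12*s + 0 = 12*s)
(-234 + G(-11, -2)) + F(-12, 19) = (-234 + 12*(-11)) + 19 = (-234 - 132) + 19 = -366 + 19 = -347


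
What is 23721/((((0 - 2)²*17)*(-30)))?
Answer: -7907/680 ≈ -11.628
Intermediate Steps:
23721/((((0 - 2)²*17)*(-30))) = 23721/((((-2)²*17)*(-30))) = 23721/(((4*17)*(-30))) = 23721/((68*(-30))) = 23721/(-2040) = 23721*(-1/2040) = -7907/680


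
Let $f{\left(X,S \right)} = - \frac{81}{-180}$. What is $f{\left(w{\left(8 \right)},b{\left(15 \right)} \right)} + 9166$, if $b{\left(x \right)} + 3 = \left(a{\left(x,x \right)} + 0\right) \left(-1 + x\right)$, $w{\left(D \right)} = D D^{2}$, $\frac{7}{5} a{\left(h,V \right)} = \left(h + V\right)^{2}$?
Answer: $\frac{183329}{20} \approx 9166.5$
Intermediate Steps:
$a{\left(h,V \right)} = \frac{5 \left(V + h\right)^{2}}{7}$ ($a{\left(h,V \right)} = \frac{5 \left(h + V\right)^{2}}{7} = \frac{5 \left(V + h\right)^{2}}{7}$)
$w{\left(D \right)} = D^{3}$
$b{\left(x \right)} = -3 + \frac{20 x^{2} \left(-1 + x\right)}{7}$ ($b{\left(x \right)} = -3 + \left(\frac{5 \left(x + x\right)^{2}}{7} + 0\right) \left(-1 + x\right) = -3 + \left(\frac{5 \left(2 x\right)^{2}}{7} + 0\right) \left(-1 + x\right) = -3 + \left(\frac{5 \cdot 4 x^{2}}{7} + 0\right) \left(-1 + x\right) = -3 + \left(\frac{20 x^{2}}{7} + 0\right) \left(-1 + x\right) = -3 + \frac{20 x^{2}}{7} \left(-1 + x\right) = -3 + \frac{20 x^{2} \left(-1 + x\right)}{7}$)
$f{\left(X,S \right)} = \frac{9}{20}$ ($f{\left(X,S \right)} = \left(-81\right) \left(- \frac{1}{180}\right) = \frac{9}{20}$)
$f{\left(w{\left(8 \right)},b{\left(15 \right)} \right)} + 9166 = \frac{9}{20} + 9166 = \frac{183329}{20}$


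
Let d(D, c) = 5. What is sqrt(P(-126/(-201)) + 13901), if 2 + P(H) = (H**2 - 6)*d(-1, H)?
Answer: 3*sqrt(6918529)/67 ≈ 117.78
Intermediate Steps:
P(H) = -32 + 5*H**2 (P(H) = -2 + (H**2 - 6)*5 = -2 + (-6 + H**2)*5 = -2 + (-30 + 5*H**2) = -32 + 5*H**2)
sqrt(P(-126/(-201)) + 13901) = sqrt((-32 + 5*(-126/(-201))**2) + 13901) = sqrt((-32 + 5*(-126*(-1/201))**2) + 13901) = sqrt((-32 + 5*(42/67)**2) + 13901) = sqrt((-32 + 5*(1764/4489)) + 13901) = sqrt((-32 + 8820/4489) + 13901) = sqrt(-134828/4489 + 13901) = sqrt(62266761/4489) = 3*sqrt(6918529)/67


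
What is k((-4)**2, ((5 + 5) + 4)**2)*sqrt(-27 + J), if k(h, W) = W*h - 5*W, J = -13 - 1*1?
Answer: 2156*I*sqrt(41) ≈ 13805.0*I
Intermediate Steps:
J = -14 (J = -13 - 1 = -14)
k(h, W) = -5*W + W*h
k((-4)**2, ((5 + 5) + 4)**2)*sqrt(-27 + J) = (((5 + 5) + 4)**2*(-5 + (-4)**2))*sqrt(-27 - 14) = ((10 + 4)**2*(-5 + 16))*sqrt(-41) = (14**2*11)*(I*sqrt(41)) = (196*11)*(I*sqrt(41)) = 2156*(I*sqrt(41)) = 2156*I*sqrt(41)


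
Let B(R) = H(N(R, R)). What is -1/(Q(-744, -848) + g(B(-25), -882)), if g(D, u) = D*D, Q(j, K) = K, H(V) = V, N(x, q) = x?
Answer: 1/223 ≈ 0.0044843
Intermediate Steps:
B(R) = R
g(D, u) = D**2
-1/(Q(-744, -848) + g(B(-25), -882)) = -1/(-848 + (-25)**2) = -1/(-848 + 625) = -1/(-223) = -1*(-1/223) = 1/223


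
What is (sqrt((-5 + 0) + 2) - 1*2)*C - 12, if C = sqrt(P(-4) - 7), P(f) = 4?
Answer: -15 - 2*I*sqrt(3) ≈ -15.0 - 3.4641*I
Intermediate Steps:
C = I*sqrt(3) (C = sqrt(4 - 7) = sqrt(-3) = I*sqrt(3) ≈ 1.732*I)
(sqrt((-5 + 0) + 2) - 1*2)*C - 12 = (sqrt((-5 + 0) + 2) - 1*2)*(I*sqrt(3)) - 12 = (sqrt(-5 + 2) - 2)*(I*sqrt(3)) - 12 = (sqrt(-3) - 2)*(I*sqrt(3)) - 12 = (I*sqrt(3) - 2)*(I*sqrt(3)) - 12 = (-2 + I*sqrt(3))*(I*sqrt(3)) - 12 = I*sqrt(3)*(-2 + I*sqrt(3)) - 12 = -12 + I*sqrt(3)*(-2 + I*sqrt(3))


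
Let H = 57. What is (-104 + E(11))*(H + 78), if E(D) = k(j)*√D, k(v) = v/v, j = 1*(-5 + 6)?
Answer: -14040 + 135*√11 ≈ -13592.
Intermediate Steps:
j = 1 (j = 1*1 = 1)
k(v) = 1
E(D) = √D (E(D) = 1*√D = √D)
(-104 + E(11))*(H + 78) = (-104 + √11)*(57 + 78) = (-104 + √11)*135 = -14040 + 135*√11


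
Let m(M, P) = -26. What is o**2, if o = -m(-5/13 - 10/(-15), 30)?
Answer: 676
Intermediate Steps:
o = 26 (o = -1*(-26) = 26)
o**2 = 26**2 = 676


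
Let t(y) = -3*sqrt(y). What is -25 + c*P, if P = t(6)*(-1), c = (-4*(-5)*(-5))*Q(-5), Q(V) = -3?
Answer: -25 + 900*sqrt(6) ≈ 2179.5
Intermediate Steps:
c = 300 (c = (-4*(-5)*(-5))*(-3) = (20*(-5))*(-3) = -100*(-3) = 300)
P = 3*sqrt(6) (P = -3*sqrt(6)*(-1) = 3*sqrt(6) ≈ 7.3485)
-25 + c*P = -25 + 300*(3*sqrt(6)) = -25 + 900*sqrt(6)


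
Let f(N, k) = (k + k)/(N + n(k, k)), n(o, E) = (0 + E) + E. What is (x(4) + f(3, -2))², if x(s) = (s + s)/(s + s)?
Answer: 25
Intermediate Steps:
n(o, E) = 2*E (n(o, E) = E + E = 2*E)
x(s) = 1 (x(s) = (2*s)/((2*s)) = (2*s)*(1/(2*s)) = 1)
f(N, k) = 2*k/(N + 2*k) (f(N, k) = (k + k)/(N + 2*k) = (2*k)/(N + 2*k) = 2*k/(N + 2*k))
(x(4) + f(3, -2))² = (1 + 2*(-2)/(3 + 2*(-2)))² = (1 + 2*(-2)/(3 - 4))² = (1 + 2*(-2)/(-1))² = (1 + 2*(-2)*(-1))² = (1 + 4)² = 5² = 25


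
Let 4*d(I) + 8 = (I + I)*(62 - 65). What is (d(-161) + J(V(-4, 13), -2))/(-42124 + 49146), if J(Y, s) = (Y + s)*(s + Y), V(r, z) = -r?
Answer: 487/14044 ≈ 0.034677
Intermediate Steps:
J(Y, s) = (Y + s)**2 (J(Y, s) = (Y + s)*(Y + s) = (Y + s)**2)
d(I) = -2 - 3*I/2 (d(I) = -2 + ((I + I)*(62 - 65))/4 = -2 + ((2*I)*(-3))/4 = -2 + (-6*I)/4 = -2 - 3*I/2)
(d(-161) + J(V(-4, 13), -2))/(-42124 + 49146) = ((-2 - 3/2*(-161)) + (-1*(-4) - 2)**2)/(-42124 + 49146) = ((-2 + 483/2) + (4 - 2)**2)/7022 = (479/2 + 2**2)*(1/7022) = (479/2 + 4)*(1/7022) = (487/2)*(1/7022) = 487/14044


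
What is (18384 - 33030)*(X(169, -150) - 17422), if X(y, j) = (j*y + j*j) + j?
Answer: 299100612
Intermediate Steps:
X(y, j) = j + j**2 + j*y (X(y, j) = (j*y + j**2) + j = (j**2 + j*y) + j = j + j**2 + j*y)
(18384 - 33030)*(X(169, -150) - 17422) = (18384 - 33030)*(-150*(1 - 150 + 169) - 17422) = -14646*(-150*20 - 17422) = -14646*(-3000 - 17422) = -14646*(-20422) = 299100612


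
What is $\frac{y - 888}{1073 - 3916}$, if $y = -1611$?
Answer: $\frac{2499}{2843} \approx 0.879$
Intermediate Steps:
$\frac{y - 888}{1073 - 3916} = \frac{-1611 - 888}{1073 - 3916} = - \frac{2499}{-2843} = \left(-2499\right) \left(- \frac{1}{2843}\right) = \frac{2499}{2843}$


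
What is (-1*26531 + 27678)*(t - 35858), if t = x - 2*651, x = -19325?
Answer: -64788295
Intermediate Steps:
t = -20627 (t = -19325 - 2*651 = -19325 - 1302 = -20627)
(-1*26531 + 27678)*(t - 35858) = (-1*26531 + 27678)*(-20627 - 35858) = (-26531 + 27678)*(-56485) = 1147*(-56485) = -64788295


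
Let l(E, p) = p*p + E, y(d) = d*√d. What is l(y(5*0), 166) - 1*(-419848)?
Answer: 447404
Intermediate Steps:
y(d) = d^(3/2)
l(E, p) = E + p² (l(E, p) = p² + E = E + p²)
l(y(5*0), 166) - 1*(-419848) = ((5*0)^(3/2) + 166²) - 1*(-419848) = (0^(3/2) + 27556) + 419848 = (0 + 27556) + 419848 = 27556 + 419848 = 447404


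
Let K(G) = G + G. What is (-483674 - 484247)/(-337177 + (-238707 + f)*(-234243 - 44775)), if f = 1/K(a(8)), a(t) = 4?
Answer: -3871684/266412710687 ≈ -1.4533e-5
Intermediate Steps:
K(G) = 2*G
f = ⅛ (f = 1/(2*4) = 1/8 = ⅛ ≈ 0.12500)
(-483674 - 484247)/(-337177 + (-238707 + f)*(-234243 - 44775)) = (-483674 - 484247)/(-337177 + (-238707 + ⅛)*(-234243 - 44775)) = -967921/(-337177 - 1909655/8*(-279018)) = -967921/(-337177 + 266414059395/4) = -967921/266412710687/4 = -967921*4/266412710687 = -3871684/266412710687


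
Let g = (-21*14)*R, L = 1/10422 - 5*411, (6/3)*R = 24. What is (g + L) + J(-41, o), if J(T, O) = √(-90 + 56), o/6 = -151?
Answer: -58186025/10422 + I*√34 ≈ -5583.0 + 5.831*I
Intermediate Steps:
o = -906 (o = 6*(-151) = -906)
R = 12 (R = (½)*24 = 12)
J(T, O) = I*√34 (J(T, O) = √(-34) = I*√34)
L = -21417209/10422 (L = 1/10422 - 2055 = -21417209/10422 ≈ -2055.0)
g = -3528 (g = -21*14*12 = -294*12 = -3528)
(g + L) + J(-41, o) = (-3528 - 21417209/10422) + I*√34 = -58186025/10422 + I*√34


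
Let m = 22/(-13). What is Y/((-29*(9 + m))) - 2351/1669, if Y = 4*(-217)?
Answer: 12355991/4598095 ≈ 2.6872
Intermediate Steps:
m = -22/13 (m = 22*(-1/13) = -22/13 ≈ -1.6923)
Y = -868
Y/((-29*(9 + m))) - 2351/1669 = -868*(-1/(29*(9 - 22/13))) - 2351/1669 = -868/((-29*95/13)) - 2351*1/1669 = -868/(-2755/13) - 2351/1669 = -868*(-13/2755) - 2351/1669 = 11284/2755 - 2351/1669 = 12355991/4598095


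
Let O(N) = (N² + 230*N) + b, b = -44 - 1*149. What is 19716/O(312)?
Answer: 372/3187 ≈ 0.11672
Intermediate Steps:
b = -193 (b = -44 - 149 = -193)
O(N) = -193 + N² + 230*N (O(N) = (N² + 230*N) - 193 = -193 + N² + 230*N)
19716/O(312) = 19716/(-193 + 312² + 230*312) = 19716/(-193 + 97344 + 71760) = 19716/168911 = 19716*(1/168911) = 372/3187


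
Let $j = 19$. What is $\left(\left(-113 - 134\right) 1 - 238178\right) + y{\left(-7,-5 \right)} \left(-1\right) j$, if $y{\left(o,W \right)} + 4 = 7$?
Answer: $-238482$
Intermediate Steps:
$y{\left(o,W \right)} = 3$ ($y{\left(o,W \right)} = -4 + 7 = 3$)
$\left(\left(-113 - 134\right) 1 - 238178\right) + y{\left(-7,-5 \right)} \left(-1\right) j = \left(\left(-113 - 134\right) 1 - 238178\right) + 3 \left(-1\right) 19 = \left(\left(-247\right) 1 - 238178\right) - 57 = \left(-247 - 238178\right) - 57 = -238425 - 57 = -238482$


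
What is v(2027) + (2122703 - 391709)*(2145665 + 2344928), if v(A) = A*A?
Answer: 7773193648171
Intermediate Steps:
v(A) = A**2
v(2027) + (2122703 - 391709)*(2145665 + 2344928) = 2027**2 + (2122703 - 391709)*(2145665 + 2344928) = 4108729 + 1730994*4490593 = 4108729 + 7773189539442 = 7773193648171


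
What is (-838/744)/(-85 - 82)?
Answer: 419/62124 ≈ 0.0067446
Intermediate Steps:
(-838/744)/(-85 - 82) = -838*1/744/(-167) = -419/372*(-1/167) = 419/62124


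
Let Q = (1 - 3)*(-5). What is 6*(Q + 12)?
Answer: 132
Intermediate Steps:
Q = 10 (Q = -2*(-5) = 10)
6*(Q + 12) = 6*(10 + 12) = 6*22 = 132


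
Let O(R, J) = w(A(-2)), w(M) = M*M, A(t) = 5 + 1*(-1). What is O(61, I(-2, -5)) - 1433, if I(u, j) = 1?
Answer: -1417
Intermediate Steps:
A(t) = 4 (A(t) = 5 - 1 = 4)
w(M) = M**2
O(R, J) = 16 (O(R, J) = 4**2 = 16)
O(61, I(-2, -5)) - 1433 = 16 - 1433 = -1417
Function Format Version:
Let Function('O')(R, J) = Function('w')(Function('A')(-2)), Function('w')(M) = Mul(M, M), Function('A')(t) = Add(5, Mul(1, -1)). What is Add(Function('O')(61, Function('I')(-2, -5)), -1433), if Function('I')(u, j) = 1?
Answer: -1417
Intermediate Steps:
Function('A')(t) = 4 (Function('A')(t) = Add(5, -1) = 4)
Function('w')(M) = Pow(M, 2)
Function('O')(R, J) = 16 (Function('O')(R, J) = Pow(4, 2) = 16)
Add(Function('O')(61, Function('I')(-2, -5)), -1433) = Add(16, -1433) = -1417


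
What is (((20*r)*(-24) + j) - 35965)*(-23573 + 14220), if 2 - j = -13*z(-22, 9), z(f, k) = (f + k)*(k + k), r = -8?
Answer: 328898245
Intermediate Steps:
z(f, k) = 2*k*(f + k) (z(f, k) = (f + k)*(2*k) = 2*k*(f + k))
j = -3040 (j = 2 - (-13)*2*9*(-22 + 9) = 2 - (-13)*2*9*(-13) = 2 - (-13)*(-234) = 2 - 1*3042 = 2 - 3042 = -3040)
(((20*r)*(-24) + j) - 35965)*(-23573 + 14220) = (((20*(-8))*(-24) - 3040) - 35965)*(-23573 + 14220) = ((-160*(-24) - 3040) - 35965)*(-9353) = ((3840 - 3040) - 35965)*(-9353) = (800 - 35965)*(-9353) = -35165*(-9353) = 328898245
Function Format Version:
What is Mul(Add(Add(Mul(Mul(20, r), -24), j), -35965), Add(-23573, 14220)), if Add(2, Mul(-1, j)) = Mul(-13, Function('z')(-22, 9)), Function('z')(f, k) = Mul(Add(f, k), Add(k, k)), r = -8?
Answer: 328898245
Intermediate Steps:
Function('z')(f, k) = Mul(2, k, Add(f, k)) (Function('z')(f, k) = Mul(Add(f, k), Mul(2, k)) = Mul(2, k, Add(f, k)))
j = -3040 (j = Add(2, Mul(-1, Mul(-13, Mul(2, 9, Add(-22, 9))))) = Add(2, Mul(-1, Mul(-13, Mul(2, 9, -13)))) = Add(2, Mul(-1, Mul(-13, -234))) = Add(2, Mul(-1, 3042)) = Add(2, -3042) = -3040)
Mul(Add(Add(Mul(Mul(20, r), -24), j), -35965), Add(-23573, 14220)) = Mul(Add(Add(Mul(Mul(20, -8), -24), -3040), -35965), Add(-23573, 14220)) = Mul(Add(Add(Mul(-160, -24), -3040), -35965), -9353) = Mul(Add(Add(3840, -3040), -35965), -9353) = Mul(Add(800, -35965), -9353) = Mul(-35165, -9353) = 328898245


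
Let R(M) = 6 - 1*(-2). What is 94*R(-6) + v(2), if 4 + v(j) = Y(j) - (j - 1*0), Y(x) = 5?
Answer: 751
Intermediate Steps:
v(j) = 1 - j (v(j) = -4 + (5 - (j - 1*0)) = -4 + (5 - (j + 0)) = -4 + (5 - j) = 1 - j)
R(M) = 8 (R(M) = 6 + 2 = 8)
94*R(-6) + v(2) = 94*8 + (1 - 1*2) = 752 + (1 - 2) = 752 - 1 = 751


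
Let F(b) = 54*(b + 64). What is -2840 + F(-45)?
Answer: -1814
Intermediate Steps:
F(b) = 3456 + 54*b (F(b) = 54*(64 + b) = 3456 + 54*b)
-2840 + F(-45) = -2840 + (3456 + 54*(-45)) = -2840 + (3456 - 2430) = -2840 + 1026 = -1814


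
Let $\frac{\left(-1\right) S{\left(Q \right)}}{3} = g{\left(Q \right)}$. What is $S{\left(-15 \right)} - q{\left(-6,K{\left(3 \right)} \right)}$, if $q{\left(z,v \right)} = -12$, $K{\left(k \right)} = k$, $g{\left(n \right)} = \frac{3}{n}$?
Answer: $\frac{63}{5} \approx 12.6$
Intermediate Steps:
$S{\left(Q \right)} = - \frac{9}{Q}$ ($S{\left(Q \right)} = - 3 \frac{3}{Q} = - \frac{9}{Q}$)
$S{\left(-15 \right)} - q{\left(-6,K{\left(3 \right)} \right)} = - \frac{9}{-15} - -12 = \left(-9\right) \left(- \frac{1}{15}\right) + 12 = \frac{3}{5} + 12 = \frac{63}{5}$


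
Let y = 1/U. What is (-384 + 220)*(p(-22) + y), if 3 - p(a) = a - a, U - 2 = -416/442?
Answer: -5822/9 ≈ -646.89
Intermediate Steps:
U = 18/17 (U = 2 - 416/442 = 2 - 416*1/442 = 2 - 16/17 = 18/17 ≈ 1.0588)
p(a) = 3 (p(a) = 3 - (a - a) = 3 - 1*0 = 3 + 0 = 3)
y = 17/18 (y = 1/(18/17) = 17/18 ≈ 0.94444)
(-384 + 220)*(p(-22) + y) = (-384 + 220)*(3 + 17/18) = -164*71/18 = -5822/9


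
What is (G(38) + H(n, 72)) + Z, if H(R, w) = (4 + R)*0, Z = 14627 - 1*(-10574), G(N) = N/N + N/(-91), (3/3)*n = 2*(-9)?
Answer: 2293344/91 ≈ 25202.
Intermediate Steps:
n = -18 (n = 2*(-9) = -18)
G(N) = 1 - N/91 (G(N) = 1 + N*(-1/91) = 1 - N/91)
Z = 25201 (Z = 14627 + 10574 = 25201)
H(R, w) = 0
(G(38) + H(n, 72)) + Z = ((1 - 1/91*38) + 0) + 25201 = ((1 - 38/91) + 0) + 25201 = (53/91 + 0) + 25201 = 53/91 + 25201 = 2293344/91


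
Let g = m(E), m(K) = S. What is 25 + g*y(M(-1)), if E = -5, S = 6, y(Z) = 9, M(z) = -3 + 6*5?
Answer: 79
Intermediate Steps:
M(z) = 27 (M(z) = -3 + 30 = 27)
m(K) = 6
g = 6
25 + g*y(M(-1)) = 25 + 6*9 = 25 + 54 = 79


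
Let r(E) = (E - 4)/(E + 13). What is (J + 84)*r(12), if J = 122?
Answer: 1648/25 ≈ 65.920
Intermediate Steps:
r(E) = (-4 + E)/(13 + E)
(J + 84)*r(12) = (122 + 84)*((-4 + 12)/(13 + 12)) = 206*(8/25) = 1648/25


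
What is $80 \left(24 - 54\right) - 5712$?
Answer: $-8112$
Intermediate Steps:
$80 \left(24 - 54\right) - 5712 = 80 \left(-30\right) - 5712 = -2400 - 5712 = -8112$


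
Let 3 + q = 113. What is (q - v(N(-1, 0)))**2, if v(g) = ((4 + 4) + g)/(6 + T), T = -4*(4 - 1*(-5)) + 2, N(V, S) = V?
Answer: 194481/16 ≈ 12155.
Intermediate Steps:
T = -34 (T = -4*(4 + 5) + 2 = -4*9 + 2 = -36 + 2 = -34)
q = 110 (q = -3 + 113 = 110)
v(g) = -2/7 - g/28 (v(g) = ((4 + 4) + g)/(6 - 34) = (8 + g)/(-28) = (8 + g)*(-1/28) = -2/7 - g/28)
(q - v(N(-1, 0)))**2 = (110 - (-2/7 - 1/28*(-1)))**2 = (110 - (-2/7 + 1/28))**2 = (110 - 1*(-1/4))**2 = (110 + 1/4)**2 = (441/4)**2 = 194481/16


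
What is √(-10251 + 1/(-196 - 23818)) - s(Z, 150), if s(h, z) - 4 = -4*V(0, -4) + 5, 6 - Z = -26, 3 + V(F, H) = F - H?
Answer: -5 + I*√5911466705210/24014 ≈ -5.0 + 101.25*I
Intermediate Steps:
V(F, H) = -3 + F - H (V(F, H) = -3 + (F - H) = -3 + F - H)
Z = 32 (Z = 6 - 1*(-26) = 6 + 26 = 32)
s(h, z) = 5 (s(h, z) = 4 + (-4*(-3 + 0 - 1*(-4)) + 5) = 4 + (-4*(-3 + 0 + 4) + 5) = 4 + (-4*1 + 5) = 4 + (-4 + 5) = 4 + 1 = 5)
√(-10251 + 1/(-196 - 23818)) - s(Z, 150) = √(-10251 + 1/(-196 - 23818)) - 1*5 = √(-10251 + 1/(-24014)) - 5 = √(-10251 - 1/24014) - 5 = √(-246167515/24014) - 5 = I*√5911466705210/24014 - 5 = -5 + I*√5911466705210/24014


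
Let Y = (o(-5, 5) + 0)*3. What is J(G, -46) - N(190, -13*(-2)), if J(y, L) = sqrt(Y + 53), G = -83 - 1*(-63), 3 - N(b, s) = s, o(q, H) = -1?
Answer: 23 + 5*sqrt(2) ≈ 30.071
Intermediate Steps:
Y = -3 (Y = (-1 + 0)*3 = -1*3 = -3)
N(b, s) = 3 - s
G = -20 (G = -83 + 63 = -20)
J(y, L) = 5*sqrt(2) (J(y, L) = sqrt(-3 + 53) = sqrt(50) = 5*sqrt(2))
J(G, -46) - N(190, -13*(-2)) = 5*sqrt(2) - (3 - (-13)*(-2)) = 5*sqrt(2) - (3 - 1*26) = 5*sqrt(2) - (3 - 26) = 5*sqrt(2) - 1*(-23) = 5*sqrt(2) + 23 = 23 + 5*sqrt(2)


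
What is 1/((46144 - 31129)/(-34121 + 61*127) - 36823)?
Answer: -26374/971184817 ≈ -2.7157e-5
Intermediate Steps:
1/((46144 - 31129)/(-34121 + 61*127) - 36823) = 1/(15015/(-34121 + 7747) - 36823) = 1/(15015/(-26374) - 36823) = 1/(15015*(-1/26374) - 36823) = 1/(-15015/26374 - 36823) = 1/(-971184817/26374) = -26374/971184817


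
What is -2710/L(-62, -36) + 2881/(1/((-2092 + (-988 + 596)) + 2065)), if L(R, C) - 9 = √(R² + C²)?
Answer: -6106891811/5059 - 5420*√1285/5059 ≈ -1.2072e+6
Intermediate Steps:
L(R, C) = 9 + √(C² + R²) (L(R, C) = 9 + √(R² + C²) = 9 + √(C² + R²))
-2710/L(-62, -36) + 2881/(1/((-2092 + (-988 + 596)) + 2065)) = -2710/(9 + √((-36)² + (-62)²)) + 2881/(1/((-2092 + (-988 + 596)) + 2065)) = -2710/(9 + √(1296 + 3844)) + 2881/(1/((-2092 - 392) + 2065)) = -2710/(9 + √5140) + 2881/(1/(-2484 + 2065)) = -2710/(9 + 2*√1285) + 2881/(1/(-419)) = -2710/(9 + 2*√1285) + 2881/(-1/419) = -2710/(9 + 2*√1285) + 2881*(-419) = -2710/(9 + 2*√1285) - 1207139 = -1207139 - 2710/(9 + 2*√1285)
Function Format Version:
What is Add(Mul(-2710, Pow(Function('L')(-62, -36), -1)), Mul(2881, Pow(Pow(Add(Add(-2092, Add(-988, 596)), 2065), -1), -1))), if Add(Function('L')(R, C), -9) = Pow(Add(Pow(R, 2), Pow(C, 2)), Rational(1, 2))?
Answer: Add(Rational(-6106891811, 5059), Mul(Rational(-5420, 5059), Pow(1285, Rational(1, 2)))) ≈ -1.2072e+6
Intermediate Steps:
Function('L')(R, C) = Add(9, Pow(Add(Pow(C, 2), Pow(R, 2)), Rational(1, 2))) (Function('L')(R, C) = Add(9, Pow(Add(Pow(R, 2), Pow(C, 2)), Rational(1, 2))) = Add(9, Pow(Add(Pow(C, 2), Pow(R, 2)), Rational(1, 2))))
Add(Mul(-2710, Pow(Function('L')(-62, -36), -1)), Mul(2881, Pow(Pow(Add(Add(-2092, Add(-988, 596)), 2065), -1), -1))) = Add(Mul(-2710, Pow(Add(9, Pow(Add(Pow(-36, 2), Pow(-62, 2)), Rational(1, 2))), -1)), Mul(2881, Pow(Pow(Add(Add(-2092, Add(-988, 596)), 2065), -1), -1))) = Add(Mul(-2710, Pow(Add(9, Pow(Add(1296, 3844), Rational(1, 2))), -1)), Mul(2881, Pow(Pow(Add(Add(-2092, -392), 2065), -1), -1))) = Add(Mul(-2710, Pow(Add(9, Pow(5140, Rational(1, 2))), -1)), Mul(2881, Pow(Pow(Add(-2484, 2065), -1), -1))) = Add(Mul(-2710, Pow(Add(9, Mul(2, Pow(1285, Rational(1, 2)))), -1)), Mul(2881, Pow(Pow(-419, -1), -1))) = Add(Mul(-2710, Pow(Add(9, Mul(2, Pow(1285, Rational(1, 2)))), -1)), Mul(2881, Pow(Rational(-1, 419), -1))) = Add(Mul(-2710, Pow(Add(9, Mul(2, Pow(1285, Rational(1, 2)))), -1)), Mul(2881, -419)) = Add(Mul(-2710, Pow(Add(9, Mul(2, Pow(1285, Rational(1, 2)))), -1)), -1207139) = Add(-1207139, Mul(-2710, Pow(Add(9, Mul(2, Pow(1285, Rational(1, 2)))), -1)))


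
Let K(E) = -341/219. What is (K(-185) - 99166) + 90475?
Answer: -1903670/219 ≈ -8692.6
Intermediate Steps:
K(E) = -341/219 (K(E) = -341*1/219 = -341/219)
(K(-185) - 99166) + 90475 = (-341/219 - 99166) + 90475 = -21717695/219 + 90475 = -1903670/219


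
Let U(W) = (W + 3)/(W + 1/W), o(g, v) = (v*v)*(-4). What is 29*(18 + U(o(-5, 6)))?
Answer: 11413530/20737 ≈ 550.39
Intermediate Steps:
o(g, v) = -4*v² (o(g, v) = v²*(-4) = -4*v²)
U(W) = (3 + W)/(W + 1/W)
29*(18 + U(o(-5, 6))) = 29*(18 + (-4*6²)*(3 - 4*6²)/(1 + (-4*6²)²)) = 29*(18 + (-4*36)*(3 - 4*36)/(1 + (-4*36)²)) = 29*(18 - 144*(3 - 144)/(1 + (-144)²)) = 29*(18 - 144*(-141)/(1 + 20736)) = 29*(18 - 144*(-141)/20737) = 29*(18 - 144*1/20737*(-141)) = 29*(18 + 20304/20737) = 29*(393570/20737) = 11413530/20737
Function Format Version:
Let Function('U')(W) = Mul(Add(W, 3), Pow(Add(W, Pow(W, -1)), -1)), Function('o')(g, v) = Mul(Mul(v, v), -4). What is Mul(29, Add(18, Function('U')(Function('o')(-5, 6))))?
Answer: Rational(11413530, 20737) ≈ 550.39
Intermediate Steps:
Function('o')(g, v) = Mul(-4, Pow(v, 2)) (Function('o')(g, v) = Mul(Pow(v, 2), -4) = Mul(-4, Pow(v, 2)))
Function('U')(W) = Mul(Pow(Add(W, Pow(W, -1)), -1), Add(3, W)) (Function('U')(W) = Mul(Add(3, W), Pow(Add(W, Pow(W, -1)), -1)) = Mul(Pow(Add(W, Pow(W, -1)), -1), Add(3, W)))
Mul(29, Add(18, Function('U')(Function('o')(-5, 6)))) = Mul(29, Add(18, Mul(Mul(-4, Pow(6, 2)), Pow(Add(1, Pow(Mul(-4, Pow(6, 2)), 2)), -1), Add(3, Mul(-4, Pow(6, 2)))))) = Mul(29, Add(18, Mul(Mul(-4, 36), Pow(Add(1, Pow(Mul(-4, 36), 2)), -1), Add(3, Mul(-4, 36))))) = Mul(29, Add(18, Mul(-144, Pow(Add(1, Pow(-144, 2)), -1), Add(3, -144)))) = Mul(29, Add(18, Mul(-144, Pow(Add(1, 20736), -1), -141))) = Mul(29, Add(18, Mul(-144, Pow(20737, -1), -141))) = Mul(29, Add(18, Mul(-144, Rational(1, 20737), -141))) = Mul(29, Add(18, Rational(20304, 20737))) = Mul(29, Rational(393570, 20737)) = Rational(11413530, 20737)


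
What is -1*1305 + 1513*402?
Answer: 606921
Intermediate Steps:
-1*1305 + 1513*402 = -1305 + 608226 = 606921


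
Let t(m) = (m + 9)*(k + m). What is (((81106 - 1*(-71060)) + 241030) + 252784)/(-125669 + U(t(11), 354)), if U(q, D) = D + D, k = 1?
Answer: -645980/124961 ≈ -5.1694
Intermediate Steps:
t(m) = (1 + m)*(9 + m) (t(m) = (m + 9)*(1 + m) = (9 + m)*(1 + m) = (1 + m)*(9 + m))
U(q, D) = 2*D
(((81106 - 1*(-71060)) + 241030) + 252784)/(-125669 + U(t(11), 354)) = (((81106 - 1*(-71060)) + 241030) + 252784)/(-125669 + 2*354) = (((81106 + 71060) + 241030) + 252784)/(-125669 + 708) = ((152166 + 241030) + 252784)/(-124961) = (393196 + 252784)*(-1/124961) = 645980*(-1/124961) = -645980/124961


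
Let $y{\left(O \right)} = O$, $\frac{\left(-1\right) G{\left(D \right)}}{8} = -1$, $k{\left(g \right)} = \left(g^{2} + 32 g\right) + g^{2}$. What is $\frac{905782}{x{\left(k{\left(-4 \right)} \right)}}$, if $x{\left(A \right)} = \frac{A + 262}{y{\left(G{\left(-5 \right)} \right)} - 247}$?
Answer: $- \frac{108240949}{83} \approx -1.3041 \cdot 10^{6}$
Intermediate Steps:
$k{\left(g \right)} = 2 g^{2} + 32 g$
$G{\left(D \right)} = 8$ ($G{\left(D \right)} = \left(-8\right) \left(-1\right) = 8$)
$x{\left(A \right)} = - \frac{262}{239} - \frac{A}{239}$ ($x{\left(A \right)} = \frac{A + 262}{8 - 247} = \frac{262 + A}{-239} = \left(262 + A\right) \left(- \frac{1}{239}\right) = - \frac{262}{239} - \frac{A}{239}$)
$\frac{905782}{x{\left(k{\left(-4 \right)} \right)}} = \frac{905782}{- \frac{262}{239} - \frac{2 \left(-4\right) \left(16 - 4\right)}{239}} = \frac{905782}{- \frac{262}{239} - \frac{2 \left(-4\right) 12}{239}} = \frac{905782}{- \frac{262}{239} - - \frac{96}{239}} = \frac{905782}{- \frac{262}{239} + \frac{96}{239}} = \frac{905782}{- \frac{166}{239}} = 905782 \left(- \frac{239}{166}\right) = - \frac{108240949}{83}$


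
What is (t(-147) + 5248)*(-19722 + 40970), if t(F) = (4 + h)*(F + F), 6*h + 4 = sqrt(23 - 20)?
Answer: 90686464 - 1041152*sqrt(3) ≈ 8.8883e+7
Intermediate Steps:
h = -2/3 + sqrt(3)/6 (h = -2/3 + sqrt(23 - 20)/6 = -2/3 + sqrt(3)/6 ≈ -0.37799)
t(F) = 2*F*(10/3 + sqrt(3)/6) (t(F) = (4 + (-2/3 + sqrt(3)/6))*(F + F) = (10/3 + sqrt(3)/6)*(2*F) = 2*F*(10/3 + sqrt(3)/6))
(t(-147) + 5248)*(-19722 + 40970) = ((1/3)*(-147)*(20 + sqrt(3)) + 5248)*(-19722 + 40970) = ((-980 - 49*sqrt(3)) + 5248)*21248 = (4268 - 49*sqrt(3))*21248 = 90686464 - 1041152*sqrt(3)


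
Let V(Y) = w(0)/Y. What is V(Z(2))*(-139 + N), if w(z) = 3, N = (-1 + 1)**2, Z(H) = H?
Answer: -417/2 ≈ -208.50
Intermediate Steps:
N = 0 (N = 0**2 = 0)
V(Y) = 3/Y
V(Z(2))*(-139 + N) = (3/2)*(-139 + 0) = (3*(1/2))*(-139) = (3/2)*(-139) = -417/2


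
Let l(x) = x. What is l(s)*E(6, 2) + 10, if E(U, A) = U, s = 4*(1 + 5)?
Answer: 154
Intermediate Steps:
s = 24 (s = 4*6 = 24)
l(s)*E(6, 2) + 10 = 24*6 + 10 = 144 + 10 = 154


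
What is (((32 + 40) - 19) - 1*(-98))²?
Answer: 22801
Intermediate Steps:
(((32 + 40) - 19) - 1*(-98))² = ((72 - 19) + 98)² = (53 + 98)² = 151² = 22801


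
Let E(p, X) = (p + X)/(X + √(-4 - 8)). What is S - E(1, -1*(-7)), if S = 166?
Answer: 10070/61 + 16*I*√3/61 ≈ 165.08 + 0.45431*I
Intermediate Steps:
E(p, X) = (X + p)/(X + 2*I*√3) (E(p, X) = (X + p)/(X + √(-12)) = (X + p)/(X + 2*I*√3))
S - E(1, -1*(-7)) = 166 - (-1*(-7) + 1)/(-1*(-7) + 2*I*√3) = 166 - (7 + 1)/(7 + 2*I*√3) = 166 - 8/(7 + 2*I*√3)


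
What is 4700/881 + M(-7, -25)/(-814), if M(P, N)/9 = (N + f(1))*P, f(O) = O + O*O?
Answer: 2549231/717134 ≈ 3.5547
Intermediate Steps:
f(O) = O + O²
M(P, N) = 9*P*(2 + N) (M(P, N) = 9*((N + 1*(1 + 1))*P) = 9*((N + 1*2)*P) = 9*((N + 2)*P) = 9*((2 + N)*P) = 9*(P*(2 + N)) = 9*P*(2 + N))
4700/881 + M(-7, -25)/(-814) = 4700/881 + (9*(-7)*(2 - 25))/(-814) = 4700*(1/881) + (9*(-7)*(-23))*(-1/814) = 4700/881 + 1449*(-1/814) = 4700/881 - 1449/814 = 2549231/717134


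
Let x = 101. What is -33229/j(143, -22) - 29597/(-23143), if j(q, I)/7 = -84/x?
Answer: 11098328069/1944012 ≈ 5709.0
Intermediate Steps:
j(q, I) = -588/101 (j(q, I) = 7*(-84/101) = -588/101)
-33229/j(143, -22) - 29597/(-23143) = -33229/(-588/101) - 29597/(-23143) = -33229*(-101/588) - 29597*(-1/23143) = 479447/84 + 29597/23143 = 11098328069/1944012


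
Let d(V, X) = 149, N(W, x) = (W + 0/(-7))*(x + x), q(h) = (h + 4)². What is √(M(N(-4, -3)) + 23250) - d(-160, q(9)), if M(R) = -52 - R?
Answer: -149 + √23174 ≈ 3.2301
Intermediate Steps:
q(h) = (4 + h)²
N(W, x) = 2*W*x (N(W, x) = (W + 0*(-⅐))*(2*x) = (W + 0)*(2*x) = W*(2*x) = 2*W*x)
√(M(N(-4, -3)) + 23250) - d(-160, q(9)) = √((-52 - 2*(-4)*(-3)) + 23250) - 1*149 = √((-52 - 1*24) + 23250) - 149 = √((-52 - 24) + 23250) - 149 = √(-76 + 23250) - 149 = √23174 - 149 = -149 + √23174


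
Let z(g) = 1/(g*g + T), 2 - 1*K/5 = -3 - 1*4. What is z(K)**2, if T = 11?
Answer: 1/4145296 ≈ 2.4124e-7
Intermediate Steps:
K = 45 (K = 10 - 5*(-3 - 1*4) = 10 - 5*(-3 - 4) = 10 - 5*(-7) = 10 + 35 = 45)
z(g) = 1/(11 + g**2) (z(g) = 1/(g*g + 11) = 1/(g**2 + 11) = 1/(11 + g**2))
z(K)**2 = (1/(11 + 45**2))**2 = (1/(11 + 2025))**2 = (1/2036)**2 = 1/4145296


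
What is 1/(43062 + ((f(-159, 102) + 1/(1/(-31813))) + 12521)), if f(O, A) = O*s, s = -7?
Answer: 1/24883 ≈ 4.0188e-5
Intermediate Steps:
f(O, A) = -7*O (f(O, A) = O*(-7) = -7*O)
1/(43062 + ((f(-159, 102) + 1/(1/(-31813))) + 12521)) = 1/(43062 + ((-7*(-159) + 1/(1/(-31813))) + 12521)) = 1/(43062 + ((1113 + 1/(-1/31813)) + 12521)) = 1/(43062 + ((1113 - 31813) + 12521)) = 1/(43062 + (-30700 + 12521)) = 1/(43062 - 18179) = 1/24883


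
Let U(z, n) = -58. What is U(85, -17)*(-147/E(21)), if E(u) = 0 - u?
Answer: -406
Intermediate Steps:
E(u) = -u
U(85, -17)*(-147/E(21)) = -(-8526)/((-1*21)) = -(-8526)/(-21) = -(-8526)*(-1)/21 = -58*7 = -406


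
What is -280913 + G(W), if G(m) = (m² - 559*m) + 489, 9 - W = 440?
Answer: 146266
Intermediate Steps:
W = -431 (W = 9 - 1*440 = 9 - 440 = -431)
G(m) = 489 + m² - 559*m
-280913 + G(W) = -280913 + (489 + (-431)² - 559*(-431)) = -280913 + (489 + 185761 + 240929) = -280913 + 427179 = 146266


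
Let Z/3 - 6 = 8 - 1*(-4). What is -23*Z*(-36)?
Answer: 44712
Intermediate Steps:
Z = 54 (Z = 18 + 3*(8 - 1*(-4)) = 18 + 3*(8 + 4) = 18 + 3*12 = 18 + 36 = 54)
-23*Z*(-36) = -23*54*(-36) = -1242*(-36) = 44712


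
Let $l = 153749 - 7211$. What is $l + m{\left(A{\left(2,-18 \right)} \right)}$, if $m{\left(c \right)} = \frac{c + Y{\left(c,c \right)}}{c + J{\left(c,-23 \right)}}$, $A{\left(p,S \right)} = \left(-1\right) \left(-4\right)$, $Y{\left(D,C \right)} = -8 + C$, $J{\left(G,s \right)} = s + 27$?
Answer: $146538$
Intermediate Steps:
$J{\left(G,s \right)} = 27 + s$
$A{\left(p,S \right)} = 4$
$l = 146538$
$m{\left(c \right)} = \frac{-8 + 2 c}{4 + c}$ ($m{\left(c \right)} = \frac{c + \left(-8 + c\right)}{c + \left(27 - 23\right)} = \frac{-8 + 2 c}{c + 4} = \frac{-8 + 2 c}{4 + c}$)
$l + m{\left(A{\left(2,-18 \right)} \right)} = 146538 + \frac{2 \left(-4 + 4\right)}{4 + 4} = 146538 + 2 \cdot \frac{1}{8} \cdot 0 = 146538 + 0 = 146538$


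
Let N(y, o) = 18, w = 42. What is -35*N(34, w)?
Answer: -630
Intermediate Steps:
-35*N(34, w) = -35*18 = -630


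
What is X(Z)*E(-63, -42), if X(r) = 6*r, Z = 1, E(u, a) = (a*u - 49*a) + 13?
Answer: 28302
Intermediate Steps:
E(u, a) = 13 - 49*a + a*u (E(u, a) = (-49*a + a*u) + 13 = 13 - 49*a + a*u)
X(Z)*E(-63, -42) = (6*1)*(13 - 49*(-42) - 42*(-63)) = 6*(13 + 2058 + 2646) = 6*4717 = 28302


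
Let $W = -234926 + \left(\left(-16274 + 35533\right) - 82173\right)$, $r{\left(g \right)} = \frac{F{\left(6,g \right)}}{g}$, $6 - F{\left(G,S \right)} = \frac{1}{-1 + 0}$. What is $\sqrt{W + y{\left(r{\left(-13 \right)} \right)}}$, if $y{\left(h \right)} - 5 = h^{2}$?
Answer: $\frac{3 i \sqrt{5592674}}{13} \approx 545.74 i$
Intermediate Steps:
$F{\left(G,S \right)} = 7$ ($F{\left(G,S \right)} = 6 - \frac{1}{-1 + 0} = 6 - \frac{1}{-1} = 6 - -1 = 6 + 1 = 7$)
$r{\left(g \right)} = \frac{7}{g}$
$y{\left(h \right)} = 5 + h^{2}$
$W = -297840$ ($W = -234926 + \left(19259 - 82173\right) = -234926 - 62914 = -297840$)
$\sqrt{W + y{\left(r{\left(-13 \right)} \right)}} = \sqrt{-297840 + \left(5 + \left(\frac{7}{-13}\right)^{2}\right)} = \sqrt{-297840 + \left(5 + \left(7 \left(- \frac{1}{13}\right)\right)^{2}\right)} = \sqrt{-297840 + \left(5 + \left(- \frac{7}{13}\right)^{2}\right)} = \sqrt{-297840 + \left(5 + \frac{49}{169}\right)} = \sqrt{-297840 + \frac{894}{169}} = \sqrt{- \frac{50334066}{169}} = \frac{3 i \sqrt{5592674}}{13}$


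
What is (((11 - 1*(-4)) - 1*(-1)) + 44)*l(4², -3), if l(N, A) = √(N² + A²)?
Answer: 60*√265 ≈ 976.73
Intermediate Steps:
l(N, A) = √(A² + N²)
(((11 - 1*(-4)) - 1*(-1)) + 44)*l(4², -3) = (((11 - 1*(-4)) - 1*(-1)) + 44)*√((-3)² + (4²)²) = (((11 + 4) + 1) + 44)*√(9 + 16²) = ((15 + 1) + 44)*√(9 + 256) = (16 + 44)*√265 = 60*√265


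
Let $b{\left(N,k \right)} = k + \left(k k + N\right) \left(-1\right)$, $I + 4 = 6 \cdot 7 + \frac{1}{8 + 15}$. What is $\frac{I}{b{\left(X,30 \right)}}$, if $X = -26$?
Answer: $- \frac{875}{19412} \approx -0.045075$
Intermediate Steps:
$I = \frac{875}{23}$ ($I = -4 + \left(6 \cdot 7 + \frac{1}{8 + 15}\right) = -4 + \left(42 + \frac{1}{23}\right) = -4 + \frac{967}{23} = \frac{875}{23} \approx 38.043$)
$b{\left(N,k \right)} = k - N - k^{2}$ ($b{\left(N,k \right)} = k + \left(k^{2} + N\right) \left(-1\right) = k + \left(N + k^{2}\right) \left(-1\right) = k - \left(N + k^{2}\right) = k - N - k^{2}$)
$\frac{I}{b{\left(X,30 \right)}} = \frac{875}{23 \left(30 - -26 - 30^{2}\right)} = \frac{875}{23 \left(30 + 26 - 900\right)} = \frac{875}{23 \left(-844\right)} = \frac{875}{23} \left(- \frac{1}{844}\right) = - \frac{875}{19412}$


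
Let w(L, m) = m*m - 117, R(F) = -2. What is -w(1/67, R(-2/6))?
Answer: 113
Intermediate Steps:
w(L, m) = -117 + m² (w(L, m) = m² - 117 = -117 + m²)
-w(1/67, R(-2/6)) = -(-117 + (-2)²) = -(-117 + 4) = -1*(-113) = 113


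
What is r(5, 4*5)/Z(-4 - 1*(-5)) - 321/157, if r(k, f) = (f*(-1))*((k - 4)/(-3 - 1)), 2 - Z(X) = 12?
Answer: -799/314 ≈ -2.5446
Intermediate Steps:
Z(X) = -10 (Z(X) = 2 - 1*12 = 2 - 12 = -10)
r(k, f) = -f*(1 - k/4) (r(k, f) = (-f)*((-4 + k)/(-4)) = (-f)*((-4 + k)*(-¼)) = (-f)*(1 - k/4) = -f*(1 - k/4))
r(5, 4*5)/Z(-4 - 1*(-5)) - 321/157 = ((4*5)*(-4 + 5)/4)/(-10) - 321/157 = ((¼)*20*1)*(-⅒) - 321*1/157 = 5*(-⅒) - 321/157 = -½ - 321/157 = -799/314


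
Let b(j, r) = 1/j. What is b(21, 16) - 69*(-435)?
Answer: 630316/21 ≈ 30015.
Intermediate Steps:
b(21, 16) - 69*(-435) = 1/21 - 69*(-435) = 1/21 + 30015 = 630316/21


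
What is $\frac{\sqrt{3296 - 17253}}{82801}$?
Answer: $\frac{i \sqrt{13957}}{82801} \approx 0.0014268 i$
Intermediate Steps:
$\frac{\sqrt{3296 - 17253}}{82801} = \sqrt{-13957} \cdot \frac{1}{82801} = i \sqrt{13957} \cdot \frac{1}{82801} = \frac{i \sqrt{13957}}{82801}$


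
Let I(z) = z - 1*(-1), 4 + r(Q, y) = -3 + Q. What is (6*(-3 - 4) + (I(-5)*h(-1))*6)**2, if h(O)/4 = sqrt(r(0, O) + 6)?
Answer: -7452 + 8064*I ≈ -7452.0 + 8064.0*I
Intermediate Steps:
r(Q, y) = -7 + Q (r(Q, y) = -4 + (-3 + Q) = -7 + Q)
h(O) = 4*I (h(O) = 4*sqrt((-7 + 0) + 6) = 4*sqrt(-7 + 6) = 4*sqrt(-1) = 4*I)
I(z) = 1 + z (I(z) = z + 1 = 1 + z)
(6*(-3 - 4) + (I(-5)*h(-1))*6)**2 = (6*(-3 - 4) + ((1 - 5)*(4*I))*6)**2 = (6*(-7) - 16*I*6)**2 = (-42 - 16*I*6)**2 = (-42 - 96*I)**2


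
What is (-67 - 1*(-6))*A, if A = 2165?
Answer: -132065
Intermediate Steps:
(-67 - 1*(-6))*A = (-67 - 1*(-6))*2165 = (-67 + 6)*2165 = -61*2165 = -132065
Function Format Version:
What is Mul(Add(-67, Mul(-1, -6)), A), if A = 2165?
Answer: -132065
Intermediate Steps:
Mul(Add(-67, Mul(-1, -6)), A) = Mul(Add(-67, Mul(-1, -6)), 2165) = Mul(Add(-67, 6), 2165) = Mul(-61, 2165) = -132065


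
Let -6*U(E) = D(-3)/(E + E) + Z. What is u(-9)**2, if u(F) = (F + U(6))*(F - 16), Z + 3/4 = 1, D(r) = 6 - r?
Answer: 1890625/36 ≈ 52517.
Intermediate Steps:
Z = 1/4 (Z = -3/4 + 1 = 1/4 ≈ 0.25000)
U(E) = -1/24 - 3/(4*E) (U(E) = -((6 - 1*(-3))/(E + E) + 1/4)/6 = -((6 + 3)/((2*E)) + 1/4)/6 = -((1/(2*E))*9 + 1/4)/6 = -(9/(2*E) + 1/4)/6 = -(1/4 + 9/(2*E))/6 = -1/24 - 3/(4*E))
u(F) = (-16 + F)*(-1/6 + F) (u(F) = (F + (1/24)*(-18 - 1*6)/6)*(F - 16) = (F + (1/24)*(1/6)*(-18 - 6))*(-16 + F) = (F + (1/24)*(1/6)*(-24))*(-16 + F) = (F - 1/6)*(-16 + F) = (-1/6 + F)*(-16 + F) = (-16 + F)*(-1/6 + F))
u(-9)**2 = (8/3 + (-9)**2 - 97/6*(-9))**2 = (8/3 + 81 + 291/2)**2 = (1375/6)**2 = 1890625/36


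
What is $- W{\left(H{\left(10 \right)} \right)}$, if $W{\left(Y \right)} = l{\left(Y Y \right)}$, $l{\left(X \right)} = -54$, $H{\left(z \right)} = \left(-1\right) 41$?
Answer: $54$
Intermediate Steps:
$H{\left(z \right)} = -41$
$W{\left(Y \right)} = -54$
$- W{\left(H{\left(10 \right)} \right)} = \left(-1\right) \left(-54\right) = 54$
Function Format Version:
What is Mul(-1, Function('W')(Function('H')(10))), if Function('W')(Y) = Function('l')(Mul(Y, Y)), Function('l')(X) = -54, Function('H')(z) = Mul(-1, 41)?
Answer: 54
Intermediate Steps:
Function('H')(z) = -41
Function('W')(Y) = -54
Mul(-1, Function('W')(Function('H')(10))) = Mul(-1, -54) = 54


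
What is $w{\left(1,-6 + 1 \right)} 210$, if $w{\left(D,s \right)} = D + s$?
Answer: $-840$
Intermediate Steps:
$w{\left(1,-6 + 1 \right)} 210 = \left(1 + \left(-6 + 1\right)\right) 210 = \left(1 - 5\right) 210 = \left(-4\right) 210 = -840$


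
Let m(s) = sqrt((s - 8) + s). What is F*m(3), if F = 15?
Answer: 15*I*sqrt(2) ≈ 21.213*I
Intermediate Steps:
m(s) = sqrt(-8 + 2*s) (m(s) = sqrt((-8 + s) + s) = sqrt(-8 + 2*s))
F*m(3) = 15*sqrt(-8 + 2*3) = 15*sqrt(-8 + 6) = 15*sqrt(-2) = 15*(I*sqrt(2)) = 15*I*sqrt(2)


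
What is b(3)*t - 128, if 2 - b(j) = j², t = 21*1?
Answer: -275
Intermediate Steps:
t = 21
b(j) = 2 - j²
b(3)*t - 128 = (2 - 1*3²)*21 - 128 = (2 - 1*9)*21 - 128 = (2 - 9)*21 - 128 = -7*21 - 128 = -147 - 128 = -275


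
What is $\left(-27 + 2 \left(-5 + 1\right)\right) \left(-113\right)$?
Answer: $3955$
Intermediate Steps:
$\left(-27 + 2 \left(-5 + 1\right)\right) \left(-113\right) = \left(-27 + 2 \left(-4\right)\right) \left(-113\right) = \left(-27 - 8\right) \left(-113\right) = \left(-35\right) \left(-113\right) = 3955$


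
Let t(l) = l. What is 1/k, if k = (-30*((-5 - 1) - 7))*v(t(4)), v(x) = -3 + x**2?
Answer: 1/5070 ≈ 0.00019724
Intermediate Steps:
k = 5070 (k = (-30*((-5 - 1) - 7))*(-3 + 4**2) = (-30*(-6 - 7))*(-3 + 16) = -30*(-13)*13 = 390*13 = 5070)
1/k = 1/5070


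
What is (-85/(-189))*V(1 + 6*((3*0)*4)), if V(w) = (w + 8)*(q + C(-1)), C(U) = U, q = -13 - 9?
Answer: -1955/21 ≈ -93.095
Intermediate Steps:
q = -22
V(w) = -184 - 23*w (V(w) = (w + 8)*(-22 - 1) = (8 + w)*(-23) = -184 - 23*w)
(-85/(-189))*V(1 + 6*((3*0)*4)) = (-85/(-189))*(-184 - 23*(1 + 6*((3*0)*4))) = (-85*(-1/189))*(-184 - 23*(1 + 6*(0*4))) = 85*(-184 - 23*(1 + 6*0))/189 = 85*(-184 - 23*(1 + 0))/189 = 85*(-184 - 23*1)/189 = 85*(-184 - 23)/189 = (85/189)*(-207) = -1955/21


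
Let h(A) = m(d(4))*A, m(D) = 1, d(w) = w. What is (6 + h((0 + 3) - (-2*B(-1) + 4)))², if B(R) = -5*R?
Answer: 225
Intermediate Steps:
h(A) = A (h(A) = 1*A = A)
(6 + h((0 + 3) - (-2*B(-1) + 4)))² = (6 + ((0 + 3) - (-(-10)*(-1) + 4)))² = (6 + (3 - (-2*5 + 4)))² = (6 + (3 - (-10 + 4)))² = (6 + (3 - 1*(-6)))² = (6 + (3 + 6))² = (6 + 9)² = 15² = 225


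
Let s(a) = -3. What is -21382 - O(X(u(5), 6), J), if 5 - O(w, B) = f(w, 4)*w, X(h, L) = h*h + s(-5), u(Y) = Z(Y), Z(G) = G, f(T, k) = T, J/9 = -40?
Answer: -20903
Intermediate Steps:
J = -360 (J = 9*(-40) = -360)
u(Y) = Y
X(h, L) = -3 + h**2 (X(h, L) = h*h - 3 = h**2 - 3 = -3 + h**2)
O(w, B) = 5 - w**2 (O(w, B) = 5 - w*w = 5 - w**2)
-21382 - O(X(u(5), 6), J) = -21382 - (5 - (-3 + 5**2)**2) = -21382 - (5 - (-3 + 25)**2) = -21382 - (5 - 1*22**2) = -21382 - (5 - 1*484) = -21382 - (5 - 484) = -21382 - 1*(-479) = -21382 + 479 = -20903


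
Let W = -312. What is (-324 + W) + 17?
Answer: -619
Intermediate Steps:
(-324 + W) + 17 = (-324 - 312) + 17 = -636 + 17 = -619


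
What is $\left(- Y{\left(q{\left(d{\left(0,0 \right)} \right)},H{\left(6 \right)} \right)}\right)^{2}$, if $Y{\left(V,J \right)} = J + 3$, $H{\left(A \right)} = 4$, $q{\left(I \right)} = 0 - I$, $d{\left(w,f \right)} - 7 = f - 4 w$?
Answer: $49$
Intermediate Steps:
$d{\left(w,f \right)} = 7 + f - 4 w$ ($d{\left(w,f \right)} = 7 + \left(f - 4 w\right) = 7 + f - 4 w$)
$q{\left(I \right)} = - I$
$Y{\left(V,J \right)} = 3 + J$
$\left(- Y{\left(q{\left(d{\left(0,0 \right)} \right)},H{\left(6 \right)} \right)}\right)^{2} = \left(- (3 + 4)\right)^{2} = \left(\left(-1\right) 7\right)^{2} = \left(-7\right)^{2} = 49$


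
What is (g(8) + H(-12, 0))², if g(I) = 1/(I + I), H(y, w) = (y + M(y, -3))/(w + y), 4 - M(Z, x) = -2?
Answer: 81/256 ≈ 0.31641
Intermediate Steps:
M(Z, x) = 6 (M(Z, x) = 4 - 1*(-2) = 4 + 2 = 6)
H(y, w) = (6 + y)/(w + y) (H(y, w) = (y + 6)/(w + y) = (6 + y)/(w + y))
g(I) = 1/(2*I)
(g(8) + H(-12, 0))² = ((½)/8 + (6 - 12)/(0 - 12))² = ((½)*(⅛) - 6/(-12))² = (1/16 - 1/12*(-6))² = (1/16 + ½)² = (9/16)² = 81/256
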